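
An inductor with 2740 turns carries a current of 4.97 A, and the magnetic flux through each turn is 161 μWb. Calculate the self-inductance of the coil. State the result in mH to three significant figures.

Self-inductance is defined by L = NΦ_B/I (flux linkage over current).
L = (2740)(1.610×10^-4 Wb)/(4.97 A) = 8.876×10^-2 H.

L ≈ 88.8 mH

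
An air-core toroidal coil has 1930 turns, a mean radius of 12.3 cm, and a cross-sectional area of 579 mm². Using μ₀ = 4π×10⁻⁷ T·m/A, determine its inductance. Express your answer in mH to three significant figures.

For a thin toroid, L = μ₀N²A/(2πR).
L = (4π×10⁻⁷)(1930)²(5.790×10^-4) / (2π×0.123 m) = 3.507×10^-3 H.

L ≈ 3.51 mH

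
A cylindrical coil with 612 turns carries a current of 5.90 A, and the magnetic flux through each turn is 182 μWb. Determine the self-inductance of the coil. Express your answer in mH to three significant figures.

Self-inductance is defined by L = NΦ_B/I (flux linkage over current).
L = (612)(1.820×10^-4 Wb)/(5.90 A) = 1.888×10^-2 H.

L ≈ 18.9 mH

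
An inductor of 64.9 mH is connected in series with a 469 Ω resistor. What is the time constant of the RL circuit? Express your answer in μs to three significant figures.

τ ≈ 138 μs

τ = L/R = (6.490×10^-2 H)/(469 Ω) = 1.384×10^-4 s.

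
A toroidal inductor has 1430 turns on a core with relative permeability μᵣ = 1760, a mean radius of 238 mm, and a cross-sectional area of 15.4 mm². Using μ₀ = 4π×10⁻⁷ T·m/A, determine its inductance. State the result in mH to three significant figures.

L ≈ 46.6 mH

For a thin toroid, L = μ₀μᵣN²A/(2πR).
L = (4π×10⁻⁷)(1760)(1430)²(1.540×10^-5) / (2π×0.238 m) = 4.658×10^-2 H.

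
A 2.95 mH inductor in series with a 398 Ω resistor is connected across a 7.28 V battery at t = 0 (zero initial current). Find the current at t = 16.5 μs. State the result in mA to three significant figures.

I ≈ 16.3 mA

τ = L/R = 2.950×10^-3/398 = 7.412×10^-6 s; final current I_∞ = ε/R = 7.28/398 = 1.829×10^-2 A.
I(t) = I_∞(1 − e^(−t/τ)) with t/τ = 2.226.
I = (1.829×10^-2)(1 − e^(−2.226)) = 1.632×10^-2 A.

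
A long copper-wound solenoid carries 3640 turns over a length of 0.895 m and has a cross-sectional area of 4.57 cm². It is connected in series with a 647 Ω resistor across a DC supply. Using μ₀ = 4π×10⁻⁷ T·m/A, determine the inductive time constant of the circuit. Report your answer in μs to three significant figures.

A = 4.57 cm² = 4.570×10^-4 m².
L = μ₀N²A/ℓ = (4π×10⁻⁷)(3640)²(4.570×10^-4)/(0.895) = 8.502×10^-3 H.
τ = L/R = (8.502×10^-3)/(647) = 1.314×10^-5 s.

τ ≈ 13.1 μs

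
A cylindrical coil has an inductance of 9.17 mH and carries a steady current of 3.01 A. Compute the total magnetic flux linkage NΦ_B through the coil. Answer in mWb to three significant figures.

From L = NΦ_B/I, the flux linkage is NΦ_B = LI.
NΦ_B = (9.170×10^-3 H)(3.01 A) = 2.760×10^-2 Wb.

NΦ_B ≈ 27.6 mWb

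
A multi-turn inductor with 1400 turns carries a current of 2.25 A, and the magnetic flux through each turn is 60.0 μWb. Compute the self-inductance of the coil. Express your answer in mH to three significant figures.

Self-inductance is defined by L = NΦ_B/I (flux linkage over current).
L = (1400)(6.000×10^-5 Wb)/(2.25 A) = 3.733×10^-2 H.

L ≈ 37.3 mH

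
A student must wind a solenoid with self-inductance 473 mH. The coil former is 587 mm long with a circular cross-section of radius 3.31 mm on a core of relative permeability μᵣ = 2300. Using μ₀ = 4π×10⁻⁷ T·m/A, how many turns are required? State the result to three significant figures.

N ≈ 1670 turns

A = πr² = π(3.310×10^-3 m)² = 3.442×10^-5 m².
From L = μ₀μᵣN²A/ℓ, N = √(Lℓ / (μ₀μᵣA)).
N = √[(0.473)(0.587) / ((4π×10⁻⁷)(2300)×3.442×10^-5)] = √(2.791×10^6) ≈ 1670.6.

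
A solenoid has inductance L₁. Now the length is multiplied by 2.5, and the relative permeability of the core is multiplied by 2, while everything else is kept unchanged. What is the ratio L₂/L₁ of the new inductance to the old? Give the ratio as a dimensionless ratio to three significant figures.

L₂/L₁ = 0.800

For a solenoid, L ∝ μᵣN²A/ℓ.
L₂/L₁ = (2.5)^-1 × (2) = 0.800.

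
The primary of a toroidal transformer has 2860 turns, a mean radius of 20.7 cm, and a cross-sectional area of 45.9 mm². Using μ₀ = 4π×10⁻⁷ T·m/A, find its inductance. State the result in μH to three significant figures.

For a thin toroid, L = μ₀N²A/(2πR).
L = (4π×10⁻⁷)(2860)²(4.590×10^-5) / (2π×0.207 m) = 3.627×10^-4 H.

L ≈ 363 μH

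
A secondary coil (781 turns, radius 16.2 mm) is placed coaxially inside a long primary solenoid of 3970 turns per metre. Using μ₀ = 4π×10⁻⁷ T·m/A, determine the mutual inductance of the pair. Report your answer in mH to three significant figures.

M ≈ 3.21 mH

The outer solenoid produces a uniform field B₁ = μ₀n₁I₁ across the inner coil,
so the flux linkage is N₂Φ = N₂B₁A₂ = μ₀n₁N₂A₂·I₁, giving M = μ₀n₁N₂A₂.
A₂ = πr² = π(1.620×10^-2 m)² = 8.2448×10^-4 m².
M = (4π×10⁻⁷)(3970)(781)(8.2448×10^-4) = 3.212×10^-3 H.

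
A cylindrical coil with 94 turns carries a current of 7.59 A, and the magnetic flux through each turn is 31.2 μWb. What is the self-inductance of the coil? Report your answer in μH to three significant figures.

L ≈ 386 μH

Self-inductance is defined by L = NΦ_B/I (flux linkage over current).
L = (94)(3.120×10^-5 Wb)/(7.59 A) = 3.864×10^-4 H.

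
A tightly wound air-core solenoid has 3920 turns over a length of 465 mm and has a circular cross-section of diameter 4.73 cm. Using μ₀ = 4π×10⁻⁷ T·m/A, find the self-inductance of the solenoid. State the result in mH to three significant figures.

A = π(d/2)² = π(2.365×10^-2 m)² = 1.757×10^-3 m².
For a long solenoid, L = μ₀N²A/ℓ.
L = (4π×10⁻⁷)(3920)²(1.757×10^-3)/(0.465 m) = 7.297×10^-2 H.

L ≈ 73.0 mH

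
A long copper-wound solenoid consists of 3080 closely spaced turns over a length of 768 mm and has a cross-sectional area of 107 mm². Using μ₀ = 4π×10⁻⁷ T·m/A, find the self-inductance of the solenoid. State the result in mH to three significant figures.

L ≈ 1.66 mH

A = 107 mm² = 1.070×10^-4 m².
For a long solenoid, L = μ₀N²A/ℓ.
L = (4π×10⁻⁷)(3080)²(1.070×10^-4)/(0.768 m) = 1.661×10^-3 H.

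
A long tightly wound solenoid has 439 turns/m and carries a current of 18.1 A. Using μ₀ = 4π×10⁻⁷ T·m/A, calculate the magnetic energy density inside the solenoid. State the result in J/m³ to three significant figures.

u ≈ 39.7 J/m³

B = μ₀nI = (4π×10⁻⁷)(439)(18.1) = 9.985×10^-3 T.
u = B²/(2μ₀) = (9.985×10^-3)²/(2×4π×10⁻⁷) = 39.67 J/m³.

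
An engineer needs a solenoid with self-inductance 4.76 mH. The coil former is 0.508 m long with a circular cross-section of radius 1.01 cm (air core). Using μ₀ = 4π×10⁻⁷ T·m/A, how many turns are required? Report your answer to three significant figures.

N ≈ 2450 turns

A = πr² = π(1.010×10^-2 m)² = 3.2047×10^-4 m².
From L = μ₀N²A/ℓ, N = √(Lℓ / (μ₀A)).
N = √[(4.760×10^-3)(0.508) / ((4π×10⁻⁷)×3.2047×10^-4)] = √(6.004×10^6) ≈ 2450.4.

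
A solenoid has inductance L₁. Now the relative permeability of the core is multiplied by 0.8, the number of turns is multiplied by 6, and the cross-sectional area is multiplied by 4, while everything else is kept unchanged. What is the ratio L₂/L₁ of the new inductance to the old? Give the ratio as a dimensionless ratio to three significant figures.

For a solenoid, L ∝ μᵣN²A/ℓ.
L₂/L₁ = (0.8) × (6)^2 × (4) = 115.

L₂/L₁ = 115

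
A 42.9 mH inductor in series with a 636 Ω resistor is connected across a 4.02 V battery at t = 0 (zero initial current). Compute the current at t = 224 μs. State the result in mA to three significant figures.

I ≈ 6.09 mA

τ = L/R = 4.290×10^-2/636 = 6.745×10^-5 s; final current I_∞ = ε/R = 4.02/636 = 6.321×10^-3 A.
I(t) = I_∞(1 − e^(−t/τ)) with t/τ = 3.321.
I = (6.321×10^-3)(1 − e^(−3.321)) = 6.092×10^-3 A.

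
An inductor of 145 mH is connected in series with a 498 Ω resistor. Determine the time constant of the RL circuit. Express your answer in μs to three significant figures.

τ ≈ 291 μs

τ = L/R = (0.145 H)/(498 Ω) = 2.912×10^-4 s.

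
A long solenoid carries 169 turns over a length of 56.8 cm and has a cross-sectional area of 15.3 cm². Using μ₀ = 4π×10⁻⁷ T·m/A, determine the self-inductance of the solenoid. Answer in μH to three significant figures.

A = 15.3 cm² = 1.530×10^-3 m².
For a long solenoid, L = μ₀N²A/ℓ.
L = (4π×10⁻⁷)(169)²(1.530×10^-3)/(0.568 m) = 9.668×10^-5 H.

L ≈ 96.7 μH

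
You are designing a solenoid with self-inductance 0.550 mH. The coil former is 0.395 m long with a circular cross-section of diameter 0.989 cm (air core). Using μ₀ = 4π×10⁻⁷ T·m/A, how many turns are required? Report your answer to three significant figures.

N ≈ 1500 turns

A = π(d/2)² = π(4.945×10^-3 m)² = 7.682×10^-5 m².
From L = μ₀N²A/ℓ, N = √(Lℓ / (μ₀A)).
N = √[(5.500×10^-4)(0.395) / ((4π×10⁻⁷)×7.682×10^-5)] = √(2.250×10^6) ≈ 1500.1.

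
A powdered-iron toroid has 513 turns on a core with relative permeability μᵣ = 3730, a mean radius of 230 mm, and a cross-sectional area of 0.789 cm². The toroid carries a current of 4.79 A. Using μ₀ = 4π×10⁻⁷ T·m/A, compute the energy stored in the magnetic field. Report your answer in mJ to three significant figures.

U ≈ 773 mJ

L = μ₀μᵣN²A/(2πR) = (4π×10⁻⁷)(3730)(513)²(7.890×10^-5)/(2π×0.23) = 6.7348×10^-2 H.
U = ½LI² = ½(6.7348×10^-2)(4.79)² = 0.7726 J.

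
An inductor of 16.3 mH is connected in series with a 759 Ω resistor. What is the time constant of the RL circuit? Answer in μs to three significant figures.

τ = L/R = (1.630×10^-2 H)/(759 Ω) = 2.148×10^-5 s.

τ ≈ 21.5 μs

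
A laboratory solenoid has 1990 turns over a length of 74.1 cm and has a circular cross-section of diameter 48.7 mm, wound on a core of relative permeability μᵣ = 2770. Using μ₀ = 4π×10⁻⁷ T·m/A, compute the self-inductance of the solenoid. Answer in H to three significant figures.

A = π(d/2)² = π(2.435×10^-2 m)² = 1.863×10^-3 m².
For a long solenoid, L = μ₀μᵣN²A/ℓ.
L = (4π×10⁻⁷)(2770)(1990)²(1.863×10^-3)/(0.741 m) = 34.65 H.

L ≈ 34.7 H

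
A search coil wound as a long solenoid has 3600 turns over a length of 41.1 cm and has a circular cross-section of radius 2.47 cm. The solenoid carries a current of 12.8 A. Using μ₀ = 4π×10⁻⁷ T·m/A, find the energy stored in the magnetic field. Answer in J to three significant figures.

U ≈ 6.22 J

A = πr² = π(2.470×10^-2 m)² = 1.917×10^-3 m².
L = μ₀N²A/ℓ = (4π×10⁻⁷)(3600)²(1.917×10^-3)/(0.411) = 7.5948×10^-2 H.
U = ½LI² = ½(7.5948×10^-2)(12.8)² = 6.222 J.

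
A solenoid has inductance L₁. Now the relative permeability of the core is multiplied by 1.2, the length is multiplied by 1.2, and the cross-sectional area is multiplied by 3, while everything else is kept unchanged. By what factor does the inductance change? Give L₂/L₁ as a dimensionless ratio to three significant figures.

For a solenoid, L ∝ μᵣN²A/ℓ.
L₂/L₁ = (1.2) × (1.2)^-1 × (3) = 3.00.

L₂/L₁ = 3.00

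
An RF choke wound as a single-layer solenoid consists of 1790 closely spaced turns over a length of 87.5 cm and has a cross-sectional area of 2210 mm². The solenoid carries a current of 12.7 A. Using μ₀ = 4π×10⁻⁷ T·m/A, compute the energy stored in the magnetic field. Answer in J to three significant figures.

U ≈ 0.820 J

A = 2210 mm² = 2.210×10^-3 m².
L = μ₀N²A/ℓ = (4π×10⁻⁷)(1790)²(2.210×10^-3)/(0.875) = 1.017×10^-2 H.
U = ½LI² = ½(1.017×10^-2)(12.7)² = 0.8201 J.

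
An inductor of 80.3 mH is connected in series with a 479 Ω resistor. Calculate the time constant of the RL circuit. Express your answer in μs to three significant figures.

τ ≈ 168 μs

τ = L/R = (8.030×10^-2 H)/(479 Ω) = 1.676×10^-4 s.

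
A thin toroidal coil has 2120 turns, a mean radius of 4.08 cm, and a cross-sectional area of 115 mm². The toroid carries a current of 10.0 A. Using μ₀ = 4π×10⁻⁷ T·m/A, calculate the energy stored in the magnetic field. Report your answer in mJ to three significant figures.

L = μ₀N²A/(2πR) = (4π×10⁻⁷)(2120)²(1.150×10^-4)/(2π×4.080×10^-2) = 2.534×10^-3 H.
U = ½LI² = ½(2.534×10^-3)(10.0)² = 0.1267 J.

U ≈ 127 mJ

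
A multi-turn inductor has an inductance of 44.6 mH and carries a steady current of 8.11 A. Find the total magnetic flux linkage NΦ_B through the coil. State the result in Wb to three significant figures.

NΦ_B ≈ 0.362 Wb

From L = NΦ_B/I, the flux linkage is NΦ_B = LI.
NΦ_B = (4.460×10^-2 H)(8.11 A) = 0.3617 Wb.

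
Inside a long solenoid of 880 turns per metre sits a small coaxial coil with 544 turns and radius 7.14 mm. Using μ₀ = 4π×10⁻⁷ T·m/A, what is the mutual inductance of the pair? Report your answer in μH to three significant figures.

M ≈ 96.3 μH

The outer solenoid produces a uniform field B₁ = μ₀n₁I₁ across the inner coil,
so the flux linkage is N₂Φ = N₂B₁A₂ = μ₀n₁N₂A₂·I₁, giving M = μ₀n₁N₂A₂.
A₂ = πr² = π(7.140×10^-3 m)² = 1.602×10^-4 m².
M = (4π×10⁻⁷)(880)(544)(1.602×10^-4) = 9.6347×10^-5 H.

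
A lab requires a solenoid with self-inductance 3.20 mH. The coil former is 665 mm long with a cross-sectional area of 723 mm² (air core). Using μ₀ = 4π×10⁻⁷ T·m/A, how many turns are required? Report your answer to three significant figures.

A = 723 mm² = 7.230×10^-4 m².
From L = μ₀N²A/ℓ, N = √(Lℓ / (μ₀A)).
N = √[(3.200×10^-3)(0.665) / ((4π×10⁻⁷)×7.230×10^-4)] = √(2.342×10^6) ≈ 1530.4.

N ≈ 1530 turns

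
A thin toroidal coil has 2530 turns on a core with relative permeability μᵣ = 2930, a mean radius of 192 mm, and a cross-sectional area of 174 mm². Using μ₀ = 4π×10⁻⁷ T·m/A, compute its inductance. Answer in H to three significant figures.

For a thin toroid, L = μ₀μᵣN²A/(2πR).
L = (4π×10⁻⁷)(2930)(2530)²(1.740×10^-4) / (2π×0.192 m) = 3.399 H.

L ≈ 3.40 H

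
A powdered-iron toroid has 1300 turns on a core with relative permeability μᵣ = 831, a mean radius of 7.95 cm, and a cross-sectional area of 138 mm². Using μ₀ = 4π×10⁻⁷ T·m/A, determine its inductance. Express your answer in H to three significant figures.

For a thin toroid, L = μ₀μᵣN²A/(2πR).
L = (4π×10⁻⁷)(831)(1300)²(1.380×10^-4) / (2π×7.950×10^-2 m) = 0.4876 H.

L ≈ 0.488 H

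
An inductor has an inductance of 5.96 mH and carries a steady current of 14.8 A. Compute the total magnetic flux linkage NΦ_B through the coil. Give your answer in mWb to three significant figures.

NΦ_B ≈ 88.2 mWb

From L = NΦ_B/I, the flux linkage is NΦ_B = LI.
NΦ_B = (5.960×10^-3 H)(14.8 A) = 8.821×10^-2 Wb.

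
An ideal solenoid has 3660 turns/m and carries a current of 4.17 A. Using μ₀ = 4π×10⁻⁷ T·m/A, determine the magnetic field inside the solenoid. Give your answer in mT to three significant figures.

B ≈ 19.2 mT

Inside a long solenoid, B = μ₀nI.
B = (4π×10⁻⁷)(3.660×10^3 m⁻¹)(4.17 A) = 1.918×10^-2 T.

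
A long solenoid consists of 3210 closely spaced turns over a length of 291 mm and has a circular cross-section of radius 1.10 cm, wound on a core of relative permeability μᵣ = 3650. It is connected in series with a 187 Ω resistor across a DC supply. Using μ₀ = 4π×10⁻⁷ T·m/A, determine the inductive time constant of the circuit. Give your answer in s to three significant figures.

τ ≈ 0.330 s

A = πr² = π(1.100×10^-2 m)² = 3.801×10^-4 m².
L = μ₀μᵣN²A/ℓ = (4π×10⁻⁷)(3650)(3210)²(3.801×10^-4)/(0.291) = 61.74 H.
τ = L/R = (61.74)/(187) = 0.3302 s.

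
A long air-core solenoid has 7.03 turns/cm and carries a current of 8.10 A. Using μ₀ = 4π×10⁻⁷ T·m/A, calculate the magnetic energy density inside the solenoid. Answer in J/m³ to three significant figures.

B = μ₀nI = (4π×10⁻⁷)(703)(8.10) = 7.156×10^-3 T.
u = B²/(2μ₀) = (7.156×10^-3)²/(2×4π×10⁻⁷) = 20.37 J/m³.

u ≈ 20.4 J/m³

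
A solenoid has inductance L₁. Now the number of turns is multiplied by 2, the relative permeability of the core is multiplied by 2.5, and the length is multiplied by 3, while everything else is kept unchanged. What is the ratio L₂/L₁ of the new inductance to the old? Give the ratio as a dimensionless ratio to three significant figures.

L₂/L₁ = 3.33

For a solenoid, L ∝ μᵣN²A/ℓ.
L₂/L₁ = (2)^2 × (2.5) × (3)^-1 = 3.33.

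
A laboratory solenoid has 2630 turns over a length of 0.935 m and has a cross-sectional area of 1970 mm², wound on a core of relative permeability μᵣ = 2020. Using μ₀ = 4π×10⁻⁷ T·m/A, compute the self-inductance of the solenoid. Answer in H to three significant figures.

A = 1970 mm² = 1.970×10^-3 m².
For a long solenoid, L = μ₀μᵣN²A/ℓ.
L = (4π×10⁻⁷)(2020)(2630)²(1.970×10^-3)/(0.935 m) = 36.99 H.

L ≈ 37.0 H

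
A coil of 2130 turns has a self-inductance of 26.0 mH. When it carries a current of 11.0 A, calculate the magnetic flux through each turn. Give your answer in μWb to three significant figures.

Φ_B ≈ 134 μWb

From L = NΦ_B/I, the flux per turn is Φ_B = LI/N.
Φ_B = (2.600×10^-2 H)(11.0 A)/2130 = 1.343×10^-4 Wb.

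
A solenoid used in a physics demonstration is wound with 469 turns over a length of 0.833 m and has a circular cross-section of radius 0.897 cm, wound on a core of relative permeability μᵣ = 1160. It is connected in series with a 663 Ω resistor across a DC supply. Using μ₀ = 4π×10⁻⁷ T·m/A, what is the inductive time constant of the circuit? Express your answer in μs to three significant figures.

A = πr² = π(8.970×10^-3 m)² = 2.528×10^-4 m².
L = μ₀μᵣN²A/ℓ = (4π×10⁻⁷)(1160)(469)²(2.528×10^-4)/(0.833) = 9.730×10^-2 H.
τ = L/R = (9.730×10^-2)/(663) = 1.468×10^-4 s.

τ ≈ 147 μs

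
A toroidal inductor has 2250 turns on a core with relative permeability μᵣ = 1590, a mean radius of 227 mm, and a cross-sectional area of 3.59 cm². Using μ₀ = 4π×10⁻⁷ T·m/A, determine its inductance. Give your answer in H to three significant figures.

For a thin toroid, L = μ₀μᵣN²A/(2πR).
L = (4π×10⁻⁷)(1590)(2250)²(3.590×10^-4) / (2π×0.227 m) = 2.546 H.

L ≈ 2.55 H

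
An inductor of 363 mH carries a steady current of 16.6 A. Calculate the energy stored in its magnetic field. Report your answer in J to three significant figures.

U ≈ 50.0 J

Stored magnetic energy: U = ½LI².
U = ½(0.363 H)(16.6 A)² = 50.01 J.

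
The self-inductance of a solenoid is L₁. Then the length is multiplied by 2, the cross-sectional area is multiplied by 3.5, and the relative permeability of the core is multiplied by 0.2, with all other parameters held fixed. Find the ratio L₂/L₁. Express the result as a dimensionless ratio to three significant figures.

For a solenoid, L ∝ μᵣN²A/ℓ.
L₂/L₁ = (2)^-1 × (3.5) × (0.2) = 0.350.

L₂/L₁ = 0.350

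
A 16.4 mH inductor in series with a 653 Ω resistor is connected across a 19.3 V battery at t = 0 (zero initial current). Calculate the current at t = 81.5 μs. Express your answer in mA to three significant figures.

τ = L/R = 1.640×10^-2/653 = 2.511×10^-5 s; final current I_∞ = ε/R = 19.3/653 = 2.956×10^-2 A.
I(t) = I_∞(1 − e^(−t/τ)) with t/τ = 3.245.
I = (2.956×10^-2)(1 − e^(−3.245)) = 2.840×10^-2 A.

I ≈ 28.4 mA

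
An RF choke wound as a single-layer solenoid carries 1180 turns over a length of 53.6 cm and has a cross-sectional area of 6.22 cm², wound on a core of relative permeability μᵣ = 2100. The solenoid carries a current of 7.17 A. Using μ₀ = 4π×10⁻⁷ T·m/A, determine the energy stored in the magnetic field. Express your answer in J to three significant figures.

U ≈ 110 J

A = 6.22 cm² = 6.220×10^-4 m².
L = μ₀μᵣN²A/ℓ = (4π×10⁻⁷)(2100)(1180)²(6.220×10^-4)/(0.536) = 4.264 H.
U = ½LI² = ½(4.264)(7.17)² = 109.6 J.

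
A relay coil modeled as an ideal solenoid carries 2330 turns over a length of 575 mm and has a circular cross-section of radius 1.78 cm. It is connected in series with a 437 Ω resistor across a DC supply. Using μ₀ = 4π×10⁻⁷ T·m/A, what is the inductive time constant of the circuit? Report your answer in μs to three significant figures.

A = πr² = π(1.780×10^-2 m)² = 9.954×10^-4 m².
L = μ₀N²A/ℓ = (4π×10⁻⁷)(2330)²(9.954×10^-4)/(0.575) = 1.181×10^-2 H.
τ = L/R = (1.181×10^-2)/(437) = 2.702×10^-5 s.

τ ≈ 27.0 μs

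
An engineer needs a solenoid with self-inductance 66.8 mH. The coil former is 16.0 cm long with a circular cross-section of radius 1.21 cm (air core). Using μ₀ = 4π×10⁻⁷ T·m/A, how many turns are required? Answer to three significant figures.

A = πr² = π(1.210×10^-2 m)² = 4.600×10^-4 m².
From L = μ₀N²A/ℓ, N = √(Lℓ / (μ₀A)).
N = √[(6.680×10^-2)(0.16) / ((4π×10⁻⁷)×4.600×10^-4)] = √(1.849×10^7) ≈ 4300.1.

N ≈ 4300 turns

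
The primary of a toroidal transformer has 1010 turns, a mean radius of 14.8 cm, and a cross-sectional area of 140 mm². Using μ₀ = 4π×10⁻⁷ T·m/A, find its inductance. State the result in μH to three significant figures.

L ≈ 193 μH

For a thin toroid, L = μ₀N²A/(2πR).
L = (4π×10⁻⁷)(1010)²(1.400×10^-4) / (2π×0.148 m) = 1.930×10^-4 H.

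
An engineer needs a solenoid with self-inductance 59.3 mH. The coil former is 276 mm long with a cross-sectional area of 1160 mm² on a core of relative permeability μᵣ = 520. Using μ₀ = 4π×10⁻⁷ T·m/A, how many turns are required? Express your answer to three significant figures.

A = 1160 mm² = 1.160×10^-3 m².
From L = μ₀μᵣN²A/ℓ, N = √(Lℓ / (μ₀μᵣA)).
N = √[(5.930×10^-2)(0.276) / ((4π×10⁻⁷)(520)×1.160×10^-3)] = √(2.159×10^4) ≈ 146.9.

N ≈ 147 turns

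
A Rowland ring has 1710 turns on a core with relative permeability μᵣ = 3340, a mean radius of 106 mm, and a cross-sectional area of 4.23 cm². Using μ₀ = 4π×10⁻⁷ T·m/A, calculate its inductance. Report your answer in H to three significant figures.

L ≈ 7.79 H

For a thin toroid, L = μ₀μᵣN²A/(2πR).
L = (4π×10⁻⁷)(3340)(1710)²(4.230×10^-4) / (2π×0.106 m) = 7.7948 H.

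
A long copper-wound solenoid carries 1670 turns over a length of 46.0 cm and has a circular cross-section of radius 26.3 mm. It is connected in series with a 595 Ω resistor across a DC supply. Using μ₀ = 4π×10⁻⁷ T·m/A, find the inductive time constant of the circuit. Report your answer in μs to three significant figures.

τ ≈ 27.8 μs

A = πr² = π(2.630×10^-2 m)² = 2.173×10^-3 m².
L = μ₀N²A/ℓ = (4π×10⁻⁷)(1670)²(2.173×10^-3)/(0.46) = 1.656×10^-2 H.
τ = L/R = (1.656×10^-2)/(595) = 2.782×10^-5 s.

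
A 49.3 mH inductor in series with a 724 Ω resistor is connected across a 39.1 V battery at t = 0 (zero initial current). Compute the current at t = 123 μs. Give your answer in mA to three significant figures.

I ≈ 45.1 mA

τ = L/R = 4.930×10^-2/724 = 6.809×10^-5 s; final current I_∞ = ε/R = 39.1/724 = 5.401×10^-2 A.
I(t) = I_∞(1 − e^(−t/τ)) with t/τ = 1.806.
I = (5.401×10^-2)(1 − e^(−1.806)) = 4.513×10^-2 A.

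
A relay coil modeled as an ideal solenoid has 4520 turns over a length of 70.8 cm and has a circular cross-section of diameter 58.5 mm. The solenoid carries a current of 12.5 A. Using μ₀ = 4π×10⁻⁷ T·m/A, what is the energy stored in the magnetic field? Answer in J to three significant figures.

A = π(d/2)² = π(2.925×10^-2 m)² = 2.688×10^-3 m².
L = μ₀N²A/ℓ = (4π×10⁻⁷)(4520)²(2.688×10^-3)/(0.708) = 9.747×10^-2 H.
U = ½LI² = ½(9.747×10^-2)(12.5)² = 7.6146 J.

U ≈ 7.61 J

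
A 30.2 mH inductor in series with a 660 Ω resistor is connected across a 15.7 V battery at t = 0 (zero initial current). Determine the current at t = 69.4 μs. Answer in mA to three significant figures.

τ = L/R = 3.020×10^-2/660 = 4.576×10^-5 s; final current I_∞ = ε/R = 15.7/660 = 2.379×10^-2 A.
I(t) = I_∞(1 − e^(−t/τ)) with t/τ = 1.517.
I = (2.379×10^-2)(1 − e^(−1.517)) = 1.857×10^-2 A.

I ≈ 18.6 mA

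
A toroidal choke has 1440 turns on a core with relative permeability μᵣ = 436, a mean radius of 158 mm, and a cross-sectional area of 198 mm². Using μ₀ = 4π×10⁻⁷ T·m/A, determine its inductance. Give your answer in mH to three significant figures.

L ≈ 227 mH

For a thin toroid, L = μ₀μᵣN²A/(2πR).
L = (4π×10⁻⁷)(436)(1440)²(1.980×10^-4) / (2π×0.158 m) = 0.2266 H.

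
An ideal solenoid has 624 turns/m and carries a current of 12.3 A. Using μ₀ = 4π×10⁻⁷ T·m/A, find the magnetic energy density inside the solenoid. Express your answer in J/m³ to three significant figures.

B = μ₀nI = (4π×10⁻⁷)(624)(12.3) = 9.6449×10^-3 T.
u = B²/(2μ₀) = (9.6449×10^-3)²/(2×4π×10⁻⁷) = 37.01 J/m³.

u ≈ 37.0 J/m³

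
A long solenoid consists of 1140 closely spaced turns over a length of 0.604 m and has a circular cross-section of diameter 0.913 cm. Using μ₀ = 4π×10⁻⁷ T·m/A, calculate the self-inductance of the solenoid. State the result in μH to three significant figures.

A = π(d/2)² = π(4.565×10^-3 m)² = 6.547×10^-5 m².
For a long solenoid, L = μ₀N²A/ℓ.
L = (4π×10⁻⁷)(1140)²(6.547×10^-5)/(0.604 m) = 1.770×10^-4 H.

L ≈ 177 μH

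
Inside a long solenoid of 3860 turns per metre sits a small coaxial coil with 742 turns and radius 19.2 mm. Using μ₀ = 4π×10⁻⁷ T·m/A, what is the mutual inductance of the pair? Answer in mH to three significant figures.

The outer solenoid produces a uniform field B₁ = μ₀n₁I₁ across the inner coil,
so the flux linkage is N₂Φ = N₂B₁A₂ = μ₀n₁N₂A₂·I₁, giving M = μ₀n₁N₂A₂.
A₂ = πr² = π(1.920×10^-2 m)² = 1.158×10^-3 m².
M = (4π×10⁻⁷)(3860)(742)(1.158×10^-3) = 4.168×10^-3 H.

M ≈ 4.17 mH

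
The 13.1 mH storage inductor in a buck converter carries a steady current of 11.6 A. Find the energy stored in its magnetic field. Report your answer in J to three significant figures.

U ≈ 0.881 J

Stored magnetic energy: U = ½LI².
U = ½(1.310×10^-2 H)(11.6 A)² = 0.8814 J.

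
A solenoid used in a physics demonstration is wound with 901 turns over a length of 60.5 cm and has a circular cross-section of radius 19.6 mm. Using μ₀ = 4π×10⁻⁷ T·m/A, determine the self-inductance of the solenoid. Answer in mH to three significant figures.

A = πr² = π(1.960×10^-2 m)² = 1.207×10^-3 m².
For a long solenoid, L = μ₀N²A/ℓ.
L = (4π×10⁻⁷)(901)²(1.207×10^-3)/(0.605 m) = 2.035×10^-3 H.

L ≈ 2.04 mH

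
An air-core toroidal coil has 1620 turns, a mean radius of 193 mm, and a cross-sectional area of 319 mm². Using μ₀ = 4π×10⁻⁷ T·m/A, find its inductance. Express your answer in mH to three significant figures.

For a thin toroid, L = μ₀N²A/(2πR).
L = (4π×10⁻⁷)(1620)²(3.190×10^-4) / (2π×0.193 m) = 8.675×10^-4 H.

L ≈ 0.868 mH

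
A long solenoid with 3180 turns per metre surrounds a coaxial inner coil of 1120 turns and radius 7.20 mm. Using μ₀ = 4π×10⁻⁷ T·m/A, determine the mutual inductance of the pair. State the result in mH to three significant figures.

The outer solenoid produces a uniform field B₁ = μ₀n₁I₁ across the inner coil,
so the flux linkage is N₂Φ = N₂B₁A₂ = μ₀n₁N₂A₂·I₁, giving M = μ₀n₁N₂A₂.
A₂ = πr² = π(7.200×10^-3 m)² = 1.629×10^-4 m².
M = (4π×10⁻⁷)(3180)(1120)(1.629×10^-4) = 7.289×10^-4 H.

M ≈ 0.729 mH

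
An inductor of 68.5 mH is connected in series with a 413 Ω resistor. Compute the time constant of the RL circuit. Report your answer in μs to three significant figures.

τ = L/R = (6.850×10^-2 H)/(413 Ω) = 1.659×10^-4 s.

τ ≈ 166 μs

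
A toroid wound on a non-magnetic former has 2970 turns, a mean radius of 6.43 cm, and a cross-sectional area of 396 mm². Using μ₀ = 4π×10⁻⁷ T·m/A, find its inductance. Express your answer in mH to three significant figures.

L ≈ 10.9 mH

For a thin toroid, L = μ₀N²A/(2πR).
L = (4π×10⁻⁷)(2970)²(3.960×10^-4) / (2π×6.430×10^-2 m) = 1.086×10^-2 H.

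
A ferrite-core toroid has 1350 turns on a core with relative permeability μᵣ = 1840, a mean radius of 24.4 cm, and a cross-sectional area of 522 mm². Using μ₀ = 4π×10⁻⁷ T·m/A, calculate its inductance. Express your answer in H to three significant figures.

L ≈ 1.43 H

For a thin toroid, L = μ₀μᵣN²A/(2πR).
L = (4π×10⁻⁷)(1840)(1350)²(5.220×10^-4) / (2π×0.244 m) = 1.4348 H.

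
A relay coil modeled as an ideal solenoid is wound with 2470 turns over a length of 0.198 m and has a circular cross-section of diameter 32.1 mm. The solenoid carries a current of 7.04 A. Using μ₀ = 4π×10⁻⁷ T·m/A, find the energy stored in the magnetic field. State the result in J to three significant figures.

U ≈ 0.777 J

A = π(d/2)² = π(1.605×10^-2 m)² = 8.093×10^-4 m².
L = μ₀N²A/ℓ = (4π×10⁻⁷)(2470)²(8.093×10^-4)/(0.198) = 3.134×10^-2 H.
U = ½LI² = ½(3.134×10^-2)(7.04)² = 0.7765 J.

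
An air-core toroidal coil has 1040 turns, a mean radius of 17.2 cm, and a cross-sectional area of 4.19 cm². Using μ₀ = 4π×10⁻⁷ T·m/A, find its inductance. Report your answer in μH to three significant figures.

For a thin toroid, L = μ₀N²A/(2πR).
L = (4π×10⁻⁷)(1040)²(4.190×10^-4) / (2π×0.172 m) = 5.270×10^-4 H.

L ≈ 527 μH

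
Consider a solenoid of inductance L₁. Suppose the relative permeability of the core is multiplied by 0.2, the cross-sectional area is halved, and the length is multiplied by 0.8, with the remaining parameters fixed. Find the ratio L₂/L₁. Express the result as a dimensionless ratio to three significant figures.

For a solenoid, L ∝ μᵣN²A/ℓ.
L₂/L₁ = (0.2) × (0.5) × (0.8)^-1 = 0.125.

L₂/L₁ = 0.125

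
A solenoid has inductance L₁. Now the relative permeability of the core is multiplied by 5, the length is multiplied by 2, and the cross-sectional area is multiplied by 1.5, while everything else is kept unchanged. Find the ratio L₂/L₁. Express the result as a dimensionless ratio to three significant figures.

L₂/L₁ = 3.75

For a solenoid, L ∝ μᵣN²A/ℓ.
L₂/L₁ = (5) × (2)^-1 × (1.5) = 3.75.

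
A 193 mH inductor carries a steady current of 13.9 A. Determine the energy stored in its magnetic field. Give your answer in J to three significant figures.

Stored magnetic energy: U = ½LI².
U = ½(0.193 H)(13.9 A)² = 18.64 J.

U ≈ 18.6 J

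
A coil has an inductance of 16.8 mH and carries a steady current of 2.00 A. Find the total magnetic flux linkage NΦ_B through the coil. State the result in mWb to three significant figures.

From L = NΦ_B/I, the flux linkage is NΦ_B = LI.
NΦ_B = (1.680×10^-2 H)(2.00 A) = 3.360×10^-2 Wb.

NΦ_B ≈ 33.6 mWb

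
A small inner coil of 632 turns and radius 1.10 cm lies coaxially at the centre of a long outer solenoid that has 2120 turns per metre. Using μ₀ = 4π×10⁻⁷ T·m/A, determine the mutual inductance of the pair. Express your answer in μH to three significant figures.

The outer solenoid produces a uniform field B₁ = μ₀n₁I₁ across the inner coil,
so the flux linkage is N₂Φ = N₂B₁A₂ = μ₀n₁N₂A₂·I₁, giving M = μ₀n₁N₂A₂.
A₂ = πr² = π(1.100×10^-2 m)² = 3.801×10^-4 m².
M = (4π×10⁻⁷)(2120)(632)(3.801×10^-4) = 6.400×10^-4 H.

M ≈ 640 μH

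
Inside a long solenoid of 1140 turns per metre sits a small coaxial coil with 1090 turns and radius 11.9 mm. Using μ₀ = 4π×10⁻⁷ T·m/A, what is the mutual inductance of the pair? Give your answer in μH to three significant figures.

M ≈ 695 μH

The outer solenoid produces a uniform field B₁ = μ₀n₁I₁ across the inner coil,
so the flux linkage is N₂Φ = N₂B₁A₂ = μ₀n₁N₂A₂·I₁, giving M = μ₀n₁N₂A₂.
A₂ = πr² = π(1.190×10^-2 m)² = 4.449×10^-4 m².
M = (4π×10⁻⁷)(1140)(1090)(4.449×10^-4) = 6.947×10^-4 H.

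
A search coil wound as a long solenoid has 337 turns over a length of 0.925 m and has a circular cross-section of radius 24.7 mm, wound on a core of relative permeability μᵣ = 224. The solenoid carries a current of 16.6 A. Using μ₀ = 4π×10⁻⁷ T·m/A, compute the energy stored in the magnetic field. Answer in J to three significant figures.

A = πr² = π(2.470×10^-2 m)² = 1.917×10^-3 m².
L = μ₀μᵣN²A/ℓ = (4π×10⁻⁷)(224)(337)²(1.917×10^-3)/(0.925) = 6.624×10^-2 H.
U = ½LI² = ½(6.624×10^-2)(16.6)² = 9.127 J.

U ≈ 9.13 J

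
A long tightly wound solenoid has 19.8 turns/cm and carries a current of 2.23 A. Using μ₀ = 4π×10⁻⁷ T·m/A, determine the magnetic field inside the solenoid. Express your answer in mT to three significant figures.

B ≈ 5.55 mT

Inside a long solenoid, B = μ₀nI.
B = (4π×10⁻⁷)(1.980×10^3 m⁻¹)(2.23 A) = 5.549×10^-3 T.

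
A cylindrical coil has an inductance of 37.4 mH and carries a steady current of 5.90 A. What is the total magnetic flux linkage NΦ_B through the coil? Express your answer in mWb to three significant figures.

NΦ_B ≈ 221 mWb

From L = NΦ_B/I, the flux linkage is NΦ_B = LI.
NΦ_B = (3.740×10^-2 H)(5.90 A) = 0.2207 Wb.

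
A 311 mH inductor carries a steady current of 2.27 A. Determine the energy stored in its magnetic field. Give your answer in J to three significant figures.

Stored magnetic energy: U = ½LI².
U = ½(0.311 H)(2.27 A)² = 0.8013 J.

U ≈ 0.801 J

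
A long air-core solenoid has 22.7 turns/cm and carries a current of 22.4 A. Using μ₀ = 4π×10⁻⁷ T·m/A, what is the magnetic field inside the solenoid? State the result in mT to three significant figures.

Inside a long solenoid, B = μ₀nI.
B = (4π×10⁻⁷)(2.270×10^3 m⁻¹)(22.4 A) = 6.390×10^-2 T.

B ≈ 63.9 mT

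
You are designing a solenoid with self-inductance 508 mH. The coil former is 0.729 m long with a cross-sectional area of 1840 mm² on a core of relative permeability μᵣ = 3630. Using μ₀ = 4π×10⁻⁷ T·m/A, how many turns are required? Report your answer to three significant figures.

A = 1840 mm² = 1.840×10^-3 m².
From L = μ₀μᵣN²A/ℓ, N = √(Lℓ / (μ₀μᵣA)).
N = √[(0.508)(0.729) / ((4π×10⁻⁷)(3630)×1.840×10^-3)] = √(4.412×10^4) ≈ 210.1.

N ≈ 210 turns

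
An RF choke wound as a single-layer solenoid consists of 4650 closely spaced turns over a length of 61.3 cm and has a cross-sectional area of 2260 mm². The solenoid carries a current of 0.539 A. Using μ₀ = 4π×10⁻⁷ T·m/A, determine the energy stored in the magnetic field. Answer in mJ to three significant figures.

A = 2260 mm² = 2.260×10^-3 m².
L = μ₀N²A/ℓ = (4π×10⁻⁷)(4650)²(2.260×10^-3)/(0.613) = 0.1002 H.
U = ½LI² = ½(0.1002)(0.539)² = 1.455×10^-2 J.

U ≈ 14.6 mJ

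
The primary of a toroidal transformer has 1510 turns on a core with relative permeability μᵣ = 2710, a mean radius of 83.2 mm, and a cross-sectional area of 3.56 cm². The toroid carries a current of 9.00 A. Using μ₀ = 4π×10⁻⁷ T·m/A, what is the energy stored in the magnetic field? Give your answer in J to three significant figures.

L = μ₀μᵣN²A/(2πR) = (4π×10⁻⁷)(2710)(1510)²(3.560×10^-4)/(2π×8.320×10^-2) = 5.288 H.
U = ½LI² = ½(5.288)(9.00)² = 214.2 J.

U ≈ 214 J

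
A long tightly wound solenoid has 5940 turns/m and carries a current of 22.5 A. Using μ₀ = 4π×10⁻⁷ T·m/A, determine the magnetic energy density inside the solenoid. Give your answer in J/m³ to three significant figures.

B = μ₀nI = (4π×10⁻⁷)(5.940×10^3)(22.5) = 0.1679 T.
u = B²/(2μ₀) = (0.1679)²/(2×4π×10⁻⁷) = 1.122×10^4 J/m³.

u ≈ 11200 J/m³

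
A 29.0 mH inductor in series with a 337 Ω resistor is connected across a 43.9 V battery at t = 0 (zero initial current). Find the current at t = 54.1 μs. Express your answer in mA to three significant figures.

I ≈ 60.8 mA

τ = L/R = 2.900×10^-2/337 = 8.605×10^-5 s; final current I_∞ = ε/R = 43.9/337 = 0.1303 A.
I(t) = I_∞(1 − e^(−t/τ)) with t/τ = 0.629.
I = (0.1303)(1 − e^(−0.629)) = 6.080×10^-2 A.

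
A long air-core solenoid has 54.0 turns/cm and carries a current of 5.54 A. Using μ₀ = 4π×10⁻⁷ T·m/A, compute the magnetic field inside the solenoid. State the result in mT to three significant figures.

Inside a long solenoid, B = μ₀nI.
B = (4π×10⁻⁷)(5.400×10^3 m⁻¹)(5.54 A) = 3.759×10^-2 T.

B ≈ 37.6 mT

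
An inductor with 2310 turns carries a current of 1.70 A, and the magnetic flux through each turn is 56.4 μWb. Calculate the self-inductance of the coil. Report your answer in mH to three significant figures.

Self-inductance is defined by L = NΦ_B/I (flux linkage over current).
L = (2310)(5.640×10^-5 Wb)/(1.70 A) = 7.664×10^-2 H.

L ≈ 76.6 mH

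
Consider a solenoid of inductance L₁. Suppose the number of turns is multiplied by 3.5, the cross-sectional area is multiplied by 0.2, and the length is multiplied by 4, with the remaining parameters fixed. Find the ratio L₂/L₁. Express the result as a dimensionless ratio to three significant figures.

For a solenoid, L ∝ μᵣN²A/ℓ.
L₂/L₁ = (3.5)^2 × (0.2) × (4)^-1 = 0.613.

L₂/L₁ = 0.613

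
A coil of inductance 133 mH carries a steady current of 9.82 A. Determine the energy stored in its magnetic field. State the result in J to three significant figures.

U ≈ 6.41 J

Stored magnetic energy: U = ½LI².
U = ½(0.133 H)(9.82 A)² = 6.413 J.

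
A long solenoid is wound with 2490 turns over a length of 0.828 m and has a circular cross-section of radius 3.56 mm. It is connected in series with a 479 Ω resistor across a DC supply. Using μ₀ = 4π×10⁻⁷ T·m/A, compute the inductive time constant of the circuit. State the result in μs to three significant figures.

τ ≈ 0.782 μs

A = πr² = π(3.560×10^-3 m)² = 3.982×10^-5 m².
L = μ₀N²A/ℓ = (4π×10⁻⁷)(2490)²(3.982×10^-5)/(0.828) = 3.747×10^-4 H.
τ = L/R = (3.747×10^-4)/(479) = 7.822×10^-7 s.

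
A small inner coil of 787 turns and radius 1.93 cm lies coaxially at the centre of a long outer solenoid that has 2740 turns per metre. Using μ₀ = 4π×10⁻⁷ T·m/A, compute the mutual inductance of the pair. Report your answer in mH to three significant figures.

The outer solenoid produces a uniform field B₁ = μ₀n₁I₁ across the inner coil,
so the flux linkage is N₂Φ = N₂B₁A₂ = μ₀n₁N₂A₂·I₁, giving M = μ₀n₁N₂A₂.
A₂ = πr² = π(1.930×10^-2 m)² = 1.170×10^-3 m².
M = (4π×10⁻⁷)(2740)(787)(1.170×10^-3) = 3.171×10^-3 H.

M ≈ 3.17 mH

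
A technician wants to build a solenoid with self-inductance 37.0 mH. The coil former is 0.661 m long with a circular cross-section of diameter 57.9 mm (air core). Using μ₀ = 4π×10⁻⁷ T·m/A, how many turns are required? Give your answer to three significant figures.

N ≈ 2720 turns

A = π(d/2)² = π(2.895×10^-2 m)² = 2.633×10^-3 m².
From L = μ₀N²A/ℓ, N = √(Lℓ / (μ₀A)).
N = √[(3.700×10^-2)(0.661) / ((4π×10⁻⁷)×2.633×10^-3)] = √(7.392×10^6) ≈ 2718.8.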